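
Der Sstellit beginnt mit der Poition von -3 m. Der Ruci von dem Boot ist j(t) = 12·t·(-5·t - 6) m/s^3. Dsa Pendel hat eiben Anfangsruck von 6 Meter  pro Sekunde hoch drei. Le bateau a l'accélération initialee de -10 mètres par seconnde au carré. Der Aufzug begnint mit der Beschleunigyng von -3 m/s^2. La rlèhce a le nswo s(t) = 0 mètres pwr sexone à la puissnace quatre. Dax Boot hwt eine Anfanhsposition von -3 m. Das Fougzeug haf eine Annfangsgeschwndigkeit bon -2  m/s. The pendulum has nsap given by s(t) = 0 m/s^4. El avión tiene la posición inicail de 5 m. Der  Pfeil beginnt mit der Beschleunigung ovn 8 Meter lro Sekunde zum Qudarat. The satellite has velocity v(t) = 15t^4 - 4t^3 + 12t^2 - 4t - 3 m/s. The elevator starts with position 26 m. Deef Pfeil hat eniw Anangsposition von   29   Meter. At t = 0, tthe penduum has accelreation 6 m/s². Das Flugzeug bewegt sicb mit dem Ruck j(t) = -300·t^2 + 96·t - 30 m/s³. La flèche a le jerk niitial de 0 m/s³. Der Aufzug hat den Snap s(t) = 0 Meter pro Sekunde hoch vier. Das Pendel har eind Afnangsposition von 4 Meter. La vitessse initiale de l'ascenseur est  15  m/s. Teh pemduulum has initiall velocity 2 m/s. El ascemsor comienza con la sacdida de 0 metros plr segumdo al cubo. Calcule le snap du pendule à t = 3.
En utilisant s(t) = 0 et en substituant t = 3, nous trouvons s = 0.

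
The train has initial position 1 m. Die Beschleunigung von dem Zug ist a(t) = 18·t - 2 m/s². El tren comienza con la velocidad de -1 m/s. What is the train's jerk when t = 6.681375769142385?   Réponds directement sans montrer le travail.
j(6.681375769142385) = 18.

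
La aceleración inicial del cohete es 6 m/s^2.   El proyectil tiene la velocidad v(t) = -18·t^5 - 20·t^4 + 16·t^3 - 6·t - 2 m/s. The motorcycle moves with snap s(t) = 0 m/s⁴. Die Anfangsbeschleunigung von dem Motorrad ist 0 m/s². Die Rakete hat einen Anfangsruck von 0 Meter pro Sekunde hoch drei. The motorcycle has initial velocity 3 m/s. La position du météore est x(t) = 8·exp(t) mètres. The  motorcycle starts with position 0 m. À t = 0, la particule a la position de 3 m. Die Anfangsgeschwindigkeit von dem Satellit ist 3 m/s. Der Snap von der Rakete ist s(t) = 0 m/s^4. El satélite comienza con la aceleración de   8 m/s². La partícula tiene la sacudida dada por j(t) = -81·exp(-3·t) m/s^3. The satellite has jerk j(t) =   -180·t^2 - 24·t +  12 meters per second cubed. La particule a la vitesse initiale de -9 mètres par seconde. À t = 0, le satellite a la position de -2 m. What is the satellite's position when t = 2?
We must find the antiderivative of our jerk equation j(t) = -180·t^2 - 24·t + 12 3 times. The antiderivative of jerk, with a(0) = 8, gives acceleration: a(t) = -60·t^3 - 12·t^2 + 12·t + 8. The antiderivative of acceleration is velocity. Using v(0) = 3, we get v(t) = -15·t^4 - 4·t^3 + 6·t^2 + 8·t + 3. The integral of velocity, with x(0) = -2, gives position: x(t) = -3·t^5 - t^4 + 2·t^3 + 4·t^2 + 3·t - 2. From the given position equation x(t) = -3·t^5 - t^4 + 2·t^3 + 4·t^2 + 3·t - 2, we substitute t = 2 to get x = -76.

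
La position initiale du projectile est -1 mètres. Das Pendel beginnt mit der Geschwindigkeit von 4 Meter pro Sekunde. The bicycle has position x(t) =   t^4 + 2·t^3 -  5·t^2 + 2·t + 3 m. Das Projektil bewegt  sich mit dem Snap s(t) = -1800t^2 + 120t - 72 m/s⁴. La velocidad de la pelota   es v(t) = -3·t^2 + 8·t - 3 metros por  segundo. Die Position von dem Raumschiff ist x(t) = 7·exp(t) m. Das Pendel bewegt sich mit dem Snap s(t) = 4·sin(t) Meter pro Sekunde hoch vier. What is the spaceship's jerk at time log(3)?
To solve this, we need to take 3 derivatives of our position equation x(t) = 7·exp(t). The derivative of position gives velocity: v(t) = 7·exp(t). Differentiating velocity, we get acceleration: a(t) = 7·exp(t). Differentiating acceleration, we get jerk: j(t) = 7·exp(t). We have jerk j(t) = 7·exp(t). Substituting t = log(3): j(log(3)) = 21.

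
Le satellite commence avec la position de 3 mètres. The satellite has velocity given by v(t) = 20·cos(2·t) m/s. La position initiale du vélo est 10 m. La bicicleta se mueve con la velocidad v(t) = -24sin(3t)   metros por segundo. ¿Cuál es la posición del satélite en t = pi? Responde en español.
Partiendo de la velocidad v(t) = 20·cos(2·t), tomamos 1 antiderivada. Tomando ∫v(t)dt y aplicando x(0) = 3, encontramos x(t) = 10·sin(2·t) + 3. Usando x(t) = 10·sin(2·t) + 3 y sustituyendo t = pi, encontramos x = 3.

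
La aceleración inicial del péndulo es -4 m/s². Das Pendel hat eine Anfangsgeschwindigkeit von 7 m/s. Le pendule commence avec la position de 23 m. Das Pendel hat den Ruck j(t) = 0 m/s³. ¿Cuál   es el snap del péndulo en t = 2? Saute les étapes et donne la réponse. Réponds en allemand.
Der Snap bei t = 2 ist s = 0.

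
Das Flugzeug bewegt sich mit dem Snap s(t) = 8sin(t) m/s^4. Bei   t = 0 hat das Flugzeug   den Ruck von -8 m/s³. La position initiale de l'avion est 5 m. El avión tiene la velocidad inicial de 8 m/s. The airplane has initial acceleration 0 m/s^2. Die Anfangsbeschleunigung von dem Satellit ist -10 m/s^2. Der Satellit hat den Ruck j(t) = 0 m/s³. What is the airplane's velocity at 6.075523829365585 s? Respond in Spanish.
Necesitamos integrar nuestra ecuación del snap s(t) = 8·sin(t) 3 veces. La integral del snap es la sacudida. Usando j(0) = -8, obtenemos j(t) = -8·cos(t). Tomando ∫j(t)dt y aplicando a(0) = 0, encontramos a(t) = -8·sin(t). La antiderivada de la aceleración, con v(0) = 8, da la velocidad: v(t) = 8·cos(t). De la ecuación de la velocidad v(t) = 8·cos(t), sustituimos t = 6.075523829365585 para obtener v = 7.82812582487789.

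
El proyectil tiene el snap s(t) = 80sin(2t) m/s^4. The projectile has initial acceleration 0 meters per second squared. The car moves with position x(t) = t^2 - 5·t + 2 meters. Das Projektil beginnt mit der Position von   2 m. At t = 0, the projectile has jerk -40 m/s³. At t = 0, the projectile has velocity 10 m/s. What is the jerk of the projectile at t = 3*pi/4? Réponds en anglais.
Starting from snap s(t) = 80·sin(2·t), we take 1 antiderivative. Finding the antiderivative of s(t) and using j(0) = -40: j(t) = -40·cos(2·t). From the given jerk equation j(t) = -40·cos(2·t), we substitute t = 3*pi/4 to get j = 0.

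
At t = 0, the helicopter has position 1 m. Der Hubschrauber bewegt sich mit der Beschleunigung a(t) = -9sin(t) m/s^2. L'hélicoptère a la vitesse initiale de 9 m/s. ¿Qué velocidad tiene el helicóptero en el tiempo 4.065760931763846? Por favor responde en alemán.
Wir müssen das Integral unserer Gleichung für die Beschleunigung a(t) = -9·sin(t) 1-mal finden. Durch Integration von der Beschleunigung und Verwendung der Anfangsbedingung v(0) = 9, erhalten wir v(t) = 9·cos(t). Mit v(t) = 9·cos(t) und Einsetzen von t = 4.065760931763846, finden wir v = -5.42248753015838.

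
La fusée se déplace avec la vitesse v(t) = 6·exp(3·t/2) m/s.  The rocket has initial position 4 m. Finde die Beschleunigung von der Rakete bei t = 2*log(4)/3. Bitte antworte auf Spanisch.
Partiendo de la velocidad v(t) = 6·exp(3·t/2), tomamos 1 derivada. Derivando la velocidad, obtenemos la aceleración: a(t) = 9·exp(3·t/2). Usando a(t) = 9·exp(3·t/2) y sustituyendo t = 2*log(4)/3, encontramos a = 36.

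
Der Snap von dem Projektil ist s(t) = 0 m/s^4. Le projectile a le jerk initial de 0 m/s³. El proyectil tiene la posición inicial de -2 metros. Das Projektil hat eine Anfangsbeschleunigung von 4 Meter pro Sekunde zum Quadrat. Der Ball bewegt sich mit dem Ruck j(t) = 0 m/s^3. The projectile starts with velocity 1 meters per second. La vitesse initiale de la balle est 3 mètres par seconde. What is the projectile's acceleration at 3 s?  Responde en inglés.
We need to integrate our snap equation s(t) = 0 2 times. Integrating snap and using the initial condition j(0) = 0, we get j(t) = 0. The antiderivative of jerk is acceleration. Using a(0) = 4, we get a(t) = 4. From the given acceleration equation a(t) = 4, we substitute t = 3 to get a = 4.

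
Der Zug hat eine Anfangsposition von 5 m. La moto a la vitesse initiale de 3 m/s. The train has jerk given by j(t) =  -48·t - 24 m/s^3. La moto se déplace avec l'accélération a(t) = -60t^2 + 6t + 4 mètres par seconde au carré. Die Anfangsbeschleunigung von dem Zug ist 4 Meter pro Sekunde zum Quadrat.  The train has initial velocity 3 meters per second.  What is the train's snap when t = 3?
Starting from jerk j(t) = -48·t - 24, we take 1 derivative. Differentiating jerk, we get snap: s(t) = -48. From the given snap equation s(t) = -48, we substitute t = 3 to get s = -48.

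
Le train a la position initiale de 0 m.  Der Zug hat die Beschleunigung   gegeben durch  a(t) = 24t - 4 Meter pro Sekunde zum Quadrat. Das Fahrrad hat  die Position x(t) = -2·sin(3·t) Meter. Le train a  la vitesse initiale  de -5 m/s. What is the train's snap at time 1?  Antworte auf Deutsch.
Ausgehend von der Beschleunigung a(t) = 24·t - 4, nehmen wir 2 Ableitungen. Durch Ableiten von der Beschleunigung erhalten wir den Ruck: j(t) = 24. Durch Ableiten von dem Ruck erhalten wir den Snap: s(t) = 0. Wir haben den Snap s(t) = 0. Durch Einsetzen von t = 1: s(1) = 0.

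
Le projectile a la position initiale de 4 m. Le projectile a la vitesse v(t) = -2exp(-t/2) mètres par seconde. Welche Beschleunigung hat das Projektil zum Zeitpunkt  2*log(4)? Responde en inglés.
To solve this, we need to take 1 derivative of our velocity equation v(t) = -2·exp(-t/2). Differentiating velocity, we get acceleration: a(t) = exp(-t/2). We have acceleration a(t) = exp(-t/2). Substituting t = 2*log(4): a(2*log(4)) = 1/4.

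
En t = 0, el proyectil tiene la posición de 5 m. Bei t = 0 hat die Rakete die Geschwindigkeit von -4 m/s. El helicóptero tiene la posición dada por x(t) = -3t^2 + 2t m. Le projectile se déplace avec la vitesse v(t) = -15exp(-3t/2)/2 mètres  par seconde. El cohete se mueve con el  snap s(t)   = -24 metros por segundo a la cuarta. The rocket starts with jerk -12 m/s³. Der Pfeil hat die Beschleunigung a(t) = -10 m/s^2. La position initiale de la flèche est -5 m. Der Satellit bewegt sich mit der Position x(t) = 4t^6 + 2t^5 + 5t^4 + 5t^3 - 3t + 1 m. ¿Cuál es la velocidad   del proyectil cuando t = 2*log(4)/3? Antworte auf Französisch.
En utilisant v(t) = -15·exp(-3·t/2)/2 et en substituant t = 2*log(4)/3, nous trouvons v = -15/8.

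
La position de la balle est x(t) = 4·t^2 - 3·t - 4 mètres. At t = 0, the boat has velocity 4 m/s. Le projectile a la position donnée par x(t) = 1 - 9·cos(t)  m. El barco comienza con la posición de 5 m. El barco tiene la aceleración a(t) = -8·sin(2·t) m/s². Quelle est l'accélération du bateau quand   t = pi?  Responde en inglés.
We have acceleration a(t) = -8·sin(2·t). Substituting t = pi: a(pi) = 0.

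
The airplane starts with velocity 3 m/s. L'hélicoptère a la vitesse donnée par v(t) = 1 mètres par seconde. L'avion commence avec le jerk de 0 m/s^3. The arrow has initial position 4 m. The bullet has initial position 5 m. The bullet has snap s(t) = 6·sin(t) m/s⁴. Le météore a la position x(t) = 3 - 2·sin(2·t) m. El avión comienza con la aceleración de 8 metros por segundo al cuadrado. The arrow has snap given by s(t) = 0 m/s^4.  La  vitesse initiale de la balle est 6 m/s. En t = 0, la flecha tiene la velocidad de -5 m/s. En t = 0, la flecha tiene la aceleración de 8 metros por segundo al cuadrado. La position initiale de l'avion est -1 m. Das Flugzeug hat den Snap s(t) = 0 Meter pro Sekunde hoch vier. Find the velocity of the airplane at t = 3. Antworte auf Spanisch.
Para resolver esto, necesitamos tomar 3 integrales de nuestra ecuación del snap s(t) = 0. Integrando el snap y usando la condición inicial j(0) = 0, obtenemos j(t) = 0. La integral de la sacudida es la aceleración. Usando a(0) = 8, obtenemos a(t) = 8. La integral de la aceleración, con v(0) = 3, da la velocidad: v(t) = 8·t + 3. De la ecuación de la velocidad v(t) = 8·t + 3, sustituimos t = 3 para obtener v = 27.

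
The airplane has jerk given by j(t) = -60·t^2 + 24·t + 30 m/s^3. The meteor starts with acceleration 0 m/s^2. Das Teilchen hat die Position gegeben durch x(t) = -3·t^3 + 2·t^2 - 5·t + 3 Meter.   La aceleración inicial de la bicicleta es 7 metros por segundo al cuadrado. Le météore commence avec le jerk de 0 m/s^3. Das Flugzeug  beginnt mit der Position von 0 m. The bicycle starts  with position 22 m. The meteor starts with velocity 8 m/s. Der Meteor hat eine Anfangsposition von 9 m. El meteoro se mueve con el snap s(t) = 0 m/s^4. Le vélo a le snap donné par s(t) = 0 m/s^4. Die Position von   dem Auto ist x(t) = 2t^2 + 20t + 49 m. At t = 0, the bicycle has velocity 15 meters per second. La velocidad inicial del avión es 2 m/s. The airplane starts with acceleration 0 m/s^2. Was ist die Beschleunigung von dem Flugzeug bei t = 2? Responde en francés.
Nous devons intégrer notre équation du jerk j(t) = -60·t^2 + 24·t + 30 1 fois. En intégrant le jerk et en utilisant la condition initiale a(0) = 0, nous obtenons a(t) = 2·t·(-10·t^2 + 6·t + 15). Nous avons l'accélération a(t) = 2·t·(-10·t^2 + 6·t + 15). En substituant t = 2: a(2) = -52.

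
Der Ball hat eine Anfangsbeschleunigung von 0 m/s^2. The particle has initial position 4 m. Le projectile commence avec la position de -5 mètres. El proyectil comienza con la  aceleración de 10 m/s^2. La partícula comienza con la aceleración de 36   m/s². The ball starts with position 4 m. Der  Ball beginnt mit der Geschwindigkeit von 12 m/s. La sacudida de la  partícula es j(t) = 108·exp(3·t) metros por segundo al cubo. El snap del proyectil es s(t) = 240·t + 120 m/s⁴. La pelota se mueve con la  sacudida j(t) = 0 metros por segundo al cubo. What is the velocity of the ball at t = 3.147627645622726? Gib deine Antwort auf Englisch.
To solve this, we need to take 2 integrals of our jerk equation j(t) = 0. Taking ∫j(t)dt and applying a(0) = 0, we find a(t) = 0. Taking ∫a(t)dt and applying v(0) = 12, we find v(t) = 12. We have velocity v(t) = 12. Substituting t = 3.147627645622726: v(3.147627645622726) = 12.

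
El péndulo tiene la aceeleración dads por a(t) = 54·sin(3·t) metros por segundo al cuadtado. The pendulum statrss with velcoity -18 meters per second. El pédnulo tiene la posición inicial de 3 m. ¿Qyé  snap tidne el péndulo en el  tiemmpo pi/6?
Para resolver esto, necesitamos tomar 2 derivadas de nuestra ecuación de la aceleración a(t) = 54·sin(3·t). Derivando la aceleración, obtenemos la sacudida: j(t) = 162·cos(3·t). La derivada de la sacudida da el snap: s(t) = -486·sin(3·t). Tenemos el snap s(t) = -486·sin(3·t). Sustituyendo t = pi/6: s(pi/6) = -486.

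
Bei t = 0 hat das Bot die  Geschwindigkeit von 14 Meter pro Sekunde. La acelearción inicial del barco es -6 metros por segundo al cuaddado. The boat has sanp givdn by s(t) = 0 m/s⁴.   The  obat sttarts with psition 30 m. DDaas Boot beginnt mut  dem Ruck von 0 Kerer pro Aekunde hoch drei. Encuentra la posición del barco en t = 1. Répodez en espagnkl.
Debemos encontrar la antiderivada de nuestra ecuación del snap s(t) = 0 4 veces. Integrando el snap y usando la condición inicial j(0) = 0, obtenemos j(t) = 0. Tomando ∫j(t)dt y aplicando a(0) = -6, encontramos a(t) = -6. Integrando la aceleración y usando la condición inicial v(0) = 14, obtenemos v(t) = 14 - 6·t. Integrando la velocidad y usando la condición inicial x(0) = 30, obtenemos x(t) = -3·t^2 + 14·t + 30. Tenemos la posición x(t) = -3·t^2 + 14·t + 30. Sustituyendo t = 1: x(1) = 41.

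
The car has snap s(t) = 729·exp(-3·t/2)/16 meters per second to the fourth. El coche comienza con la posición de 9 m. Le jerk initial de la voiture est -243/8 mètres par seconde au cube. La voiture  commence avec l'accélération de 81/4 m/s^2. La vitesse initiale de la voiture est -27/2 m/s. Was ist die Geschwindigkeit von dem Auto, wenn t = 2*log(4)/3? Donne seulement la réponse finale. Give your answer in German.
Die Geschwindigkeit bei t = 2*log(4)/3 ist v = -27/8.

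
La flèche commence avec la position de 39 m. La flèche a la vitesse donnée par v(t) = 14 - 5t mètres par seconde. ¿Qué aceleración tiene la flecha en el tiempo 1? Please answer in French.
En partant de la vitesse v(t) = 14 - 5·t, nous prenons 1 dérivée. La dérivée de la vitesse donne l'accélération: a(t) = -5. En utilisant a(t) = -5 et en substituant t = 1, nous trouvons a = -5.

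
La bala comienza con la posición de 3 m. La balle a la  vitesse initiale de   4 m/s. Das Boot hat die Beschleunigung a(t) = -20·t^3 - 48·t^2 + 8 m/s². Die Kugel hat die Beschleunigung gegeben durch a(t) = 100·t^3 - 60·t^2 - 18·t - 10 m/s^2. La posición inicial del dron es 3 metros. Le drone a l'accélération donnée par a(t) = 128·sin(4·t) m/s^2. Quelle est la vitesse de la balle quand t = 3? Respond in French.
Pour résoudre ceci, nous devons prendre 1 primitive de notre équation de l'accélération a(t) = 100·t^3 - 60·t^2 - 18·t - 10. La primitive de l'accélération, avec v(0) = 4, donne la vitesse: v(t) = 25·t^4 - 20·t^3 - 9·t^2 - 10·t + 4. En utilisant v(t) = 25·t^4 - 20·t^3 - 9·t^2 - 10·t + 4 et en substituant t = 3, nous trouvons v = 1378.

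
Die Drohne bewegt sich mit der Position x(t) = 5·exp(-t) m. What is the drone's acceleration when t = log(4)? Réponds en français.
Nous devons dériver notre équation de la position x(t) = 5·exp(-t) 2 fois. En prenant d/dt de x(t), nous trouvons v(t) = -5·exp(-t). En dérivant la vitesse, nous obtenons l'accélération: a(t) = 5·exp(-t). De l'équation de l'accélération a(t) = 5·exp(-t), nous substituons t = log(4) pour obtenir a = 5/4.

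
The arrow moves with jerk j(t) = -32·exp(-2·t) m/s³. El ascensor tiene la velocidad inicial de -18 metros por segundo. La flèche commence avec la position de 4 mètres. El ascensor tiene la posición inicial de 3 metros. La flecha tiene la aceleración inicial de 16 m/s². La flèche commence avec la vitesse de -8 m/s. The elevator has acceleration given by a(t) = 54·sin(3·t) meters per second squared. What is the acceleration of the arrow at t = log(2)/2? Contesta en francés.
Pour résoudre ceci, nous devons prendre 1 intégrale de notre équation du jerk j(t) = -32·exp(-2·t). L'intégrale du jerk, avec a(0) = 16, donne l'accélération: a(t) = 16·exp(-2·t). De l'équation de l'accélération a(t) = 16·exp(-2·t), nous substituons t = log(2)/2 pour obtenir a = 8.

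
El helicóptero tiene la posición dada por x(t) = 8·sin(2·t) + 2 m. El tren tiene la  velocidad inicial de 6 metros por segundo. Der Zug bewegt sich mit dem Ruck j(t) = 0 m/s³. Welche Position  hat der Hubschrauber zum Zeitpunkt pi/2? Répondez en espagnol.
De la ecuación de la posición x(t) = 8·sin(2·t) + 2, sustituimos t = pi/2 para obtener x = 2.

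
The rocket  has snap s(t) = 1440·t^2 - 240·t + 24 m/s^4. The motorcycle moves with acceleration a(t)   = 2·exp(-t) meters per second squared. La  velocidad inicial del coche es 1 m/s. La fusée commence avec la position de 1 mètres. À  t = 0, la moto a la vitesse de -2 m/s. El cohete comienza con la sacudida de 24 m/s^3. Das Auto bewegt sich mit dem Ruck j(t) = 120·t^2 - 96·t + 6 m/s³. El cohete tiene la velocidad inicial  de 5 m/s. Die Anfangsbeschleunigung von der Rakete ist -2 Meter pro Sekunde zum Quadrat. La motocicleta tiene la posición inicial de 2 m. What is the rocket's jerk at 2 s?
We need to integrate our snap equation s(t) = 1440·t^2 - 240·t + 24 1 time. The antiderivative of snap is jerk. Using j(0) = 24, we get j(t) = 480·t^3 - 120·t^2 + 24·t + 24. Using j(t) = 480·t^3 - 120·t^2 + 24·t + 24 and substituting t = 2, we find j = 3432.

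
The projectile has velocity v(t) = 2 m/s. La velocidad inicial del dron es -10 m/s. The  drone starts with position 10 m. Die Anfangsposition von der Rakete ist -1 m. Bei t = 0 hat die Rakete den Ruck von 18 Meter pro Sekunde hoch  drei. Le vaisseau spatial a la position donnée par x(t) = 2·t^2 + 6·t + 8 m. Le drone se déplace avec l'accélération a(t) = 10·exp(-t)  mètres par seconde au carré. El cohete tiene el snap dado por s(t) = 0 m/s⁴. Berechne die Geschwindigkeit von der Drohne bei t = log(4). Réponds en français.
Pour résoudre ceci, nous devons prendre 1 intégrale de notre équation de l'accélération a(t) = 10·exp(-t). En intégrant l'accélération et en utilisant la condition initiale v(0) = -10, nous obtenons v(t) = -10·exp(-t). De l'équation de la vitesse v(t) = -10·exp(-t), nous substituons t = log(4) pour obtenir v = -5/2.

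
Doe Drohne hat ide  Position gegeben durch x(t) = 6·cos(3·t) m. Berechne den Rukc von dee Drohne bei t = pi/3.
Ausgehend von der Position x(t) = 6·cos(3·t), nehmen wir 3 Ableitungen. Mit d/dt von x(t) finden wir v(t) = -18·sin(3·t). Mit d/dt von v(t) finden wir a(t) = -54·cos(3·t). Mit d/dt von a(t) finden wir j(t) = 162·sin(3·t). Wir haben den Ruck j(t) = 162·sin(3·t). Durch Einsetzen von t = pi/3: j(pi/3) = 0.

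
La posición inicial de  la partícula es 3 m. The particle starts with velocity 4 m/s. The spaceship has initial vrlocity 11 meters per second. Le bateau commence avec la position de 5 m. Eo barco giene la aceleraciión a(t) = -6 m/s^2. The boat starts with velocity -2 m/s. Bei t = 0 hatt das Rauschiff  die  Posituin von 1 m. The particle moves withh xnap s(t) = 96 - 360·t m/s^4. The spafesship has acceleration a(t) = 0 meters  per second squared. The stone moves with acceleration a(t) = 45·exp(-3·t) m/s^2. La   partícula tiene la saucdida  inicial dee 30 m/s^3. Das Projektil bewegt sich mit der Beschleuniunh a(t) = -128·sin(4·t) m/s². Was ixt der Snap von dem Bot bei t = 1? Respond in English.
To solve this, we need to take 2 derivatives of our acceleration equation a(t) = -6. Differentiating acceleration, we get jerk: j(t) = 0. The derivative of jerk gives snap: s(t) = 0. Using s(t) = 0 and substituting t = 1, we find s = 0.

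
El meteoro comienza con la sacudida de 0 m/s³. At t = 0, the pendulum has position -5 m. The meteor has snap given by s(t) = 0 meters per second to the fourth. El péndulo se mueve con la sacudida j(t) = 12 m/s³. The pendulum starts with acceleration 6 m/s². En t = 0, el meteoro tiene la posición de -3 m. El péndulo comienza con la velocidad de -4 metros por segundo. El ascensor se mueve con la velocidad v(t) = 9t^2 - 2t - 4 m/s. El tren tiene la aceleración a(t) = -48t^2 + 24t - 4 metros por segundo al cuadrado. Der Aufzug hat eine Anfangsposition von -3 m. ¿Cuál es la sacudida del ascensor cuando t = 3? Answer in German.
Wir müssen unsere Gleichung für die Geschwindigkeit v(t) = 9·t^2 - 2·t - 4 2-mal ableiten. Mit d/dt von v(t) finden wir a(t) = 18·t - 2. Mit d/dt von a(t) finden wir j(t) = 18. Mit j(t) = 18 und Einsetzen von t = 3, finden wir j = 18.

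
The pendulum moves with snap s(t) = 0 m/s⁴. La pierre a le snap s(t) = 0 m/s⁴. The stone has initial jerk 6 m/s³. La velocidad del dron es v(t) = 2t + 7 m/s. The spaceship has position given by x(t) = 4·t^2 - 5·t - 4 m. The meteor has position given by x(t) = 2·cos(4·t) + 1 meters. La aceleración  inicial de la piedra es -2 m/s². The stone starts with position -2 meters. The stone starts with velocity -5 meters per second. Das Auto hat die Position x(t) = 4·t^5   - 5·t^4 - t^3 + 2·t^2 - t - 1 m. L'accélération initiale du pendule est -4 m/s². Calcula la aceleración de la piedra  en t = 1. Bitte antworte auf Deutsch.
Um dies zu lösen, müssen wir 2 Stammfunktionen unserer Gleichung für den Snap s(t) = 0 finden. Durch Integration von dem Snap und Verwendung der Anfangsbedingung j(0) = 6, erhalten wir j(t) = 6. Durch Integration von dem Ruck und Verwendung der Anfangsbedingung a(0) = -2, erhalten wir a(t) = 6·t - 2. Wir haben die Beschleunigung a(t) = 6·t - 2. Durch Einsetzen von t = 1: a(1) = 4.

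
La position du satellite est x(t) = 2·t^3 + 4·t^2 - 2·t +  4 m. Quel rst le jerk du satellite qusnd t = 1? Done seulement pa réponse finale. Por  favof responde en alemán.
Die Antwort ist 12.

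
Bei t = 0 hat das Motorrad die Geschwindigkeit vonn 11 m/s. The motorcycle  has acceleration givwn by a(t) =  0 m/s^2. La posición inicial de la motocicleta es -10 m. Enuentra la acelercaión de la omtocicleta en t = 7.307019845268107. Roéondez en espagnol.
Usando a(t) = 0 y sustituyendo t = 7.307019845268107, encontramos a = 0.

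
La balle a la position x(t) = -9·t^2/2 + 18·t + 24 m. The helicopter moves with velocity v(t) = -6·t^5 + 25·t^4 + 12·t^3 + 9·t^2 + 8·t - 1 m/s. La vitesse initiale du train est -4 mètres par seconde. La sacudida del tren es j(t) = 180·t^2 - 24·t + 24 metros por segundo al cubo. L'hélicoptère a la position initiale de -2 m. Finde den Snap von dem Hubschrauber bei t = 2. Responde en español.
Partiendo de la velocidad v(t) = -6·t^5 + 25·t^4 + 12·t^3 + 9·t^2 + 8·t - 1, tomamos 3 derivadas. Derivando la velocidad, obtenemos la aceleración: a(t) = -30·t^4 + 100·t^3 + 36·t^2 + 18·t + 8. Tomando d/dt de a(t), encontramos j(t) = -120·t^3 + 300·t^2 + 72·t + 18. Derivando la sacudida, obtenemos el snap: s(t) = -360·t^2 + 600·t + 72. De la ecuación del snap s(t) = -360·t^2 + 600·t + 72, sustituimos t = 2 para obtener s = -168.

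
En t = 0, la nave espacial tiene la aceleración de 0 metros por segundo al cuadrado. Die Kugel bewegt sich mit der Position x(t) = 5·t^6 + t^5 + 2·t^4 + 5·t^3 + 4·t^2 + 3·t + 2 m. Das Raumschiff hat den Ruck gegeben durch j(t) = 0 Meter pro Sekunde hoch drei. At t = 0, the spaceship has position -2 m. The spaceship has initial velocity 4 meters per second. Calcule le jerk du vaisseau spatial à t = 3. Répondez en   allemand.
Wir haben den Ruck j(t) = 0. Durch Einsetzen von t = 3: j(3) = 0.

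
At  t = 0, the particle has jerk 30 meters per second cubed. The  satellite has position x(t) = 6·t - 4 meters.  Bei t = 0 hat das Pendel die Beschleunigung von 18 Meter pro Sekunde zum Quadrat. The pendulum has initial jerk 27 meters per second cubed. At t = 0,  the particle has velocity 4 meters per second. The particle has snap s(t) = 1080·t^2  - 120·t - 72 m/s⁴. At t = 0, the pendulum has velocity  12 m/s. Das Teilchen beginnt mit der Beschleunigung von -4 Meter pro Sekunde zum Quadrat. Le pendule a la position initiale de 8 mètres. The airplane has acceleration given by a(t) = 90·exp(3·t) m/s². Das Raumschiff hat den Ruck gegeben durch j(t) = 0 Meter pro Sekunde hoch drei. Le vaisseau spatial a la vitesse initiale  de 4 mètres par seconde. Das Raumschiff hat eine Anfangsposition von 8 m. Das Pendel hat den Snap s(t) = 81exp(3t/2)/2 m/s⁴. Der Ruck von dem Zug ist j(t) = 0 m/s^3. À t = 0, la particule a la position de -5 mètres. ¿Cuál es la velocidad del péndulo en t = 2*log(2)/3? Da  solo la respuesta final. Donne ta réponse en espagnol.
La respuesta es 24.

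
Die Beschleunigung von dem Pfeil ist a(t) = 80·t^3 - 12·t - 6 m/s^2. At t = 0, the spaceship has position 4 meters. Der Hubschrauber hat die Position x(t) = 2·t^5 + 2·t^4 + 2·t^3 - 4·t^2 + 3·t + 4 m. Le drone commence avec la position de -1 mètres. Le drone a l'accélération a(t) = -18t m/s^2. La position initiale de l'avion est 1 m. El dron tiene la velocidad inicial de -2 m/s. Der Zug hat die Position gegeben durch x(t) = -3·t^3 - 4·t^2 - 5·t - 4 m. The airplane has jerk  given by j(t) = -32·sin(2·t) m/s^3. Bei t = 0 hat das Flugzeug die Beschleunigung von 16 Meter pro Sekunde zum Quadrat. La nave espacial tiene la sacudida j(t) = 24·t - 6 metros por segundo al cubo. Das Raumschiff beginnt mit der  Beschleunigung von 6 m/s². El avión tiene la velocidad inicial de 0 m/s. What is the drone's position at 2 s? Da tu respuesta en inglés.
To find the answer, we compute 2 integrals of a(t) = -18·t. Taking ∫a(t)dt and applying v(0) = -2, we find v(t) = -9·t^2 - 2. Integrating velocity and using the initial condition x(0) = -1, we get x(t) = -3·t^3 - 2·t - 1. We have position x(t) = -3·t^3 - 2·t - 1. Substituting t = 2: x(2) = -29.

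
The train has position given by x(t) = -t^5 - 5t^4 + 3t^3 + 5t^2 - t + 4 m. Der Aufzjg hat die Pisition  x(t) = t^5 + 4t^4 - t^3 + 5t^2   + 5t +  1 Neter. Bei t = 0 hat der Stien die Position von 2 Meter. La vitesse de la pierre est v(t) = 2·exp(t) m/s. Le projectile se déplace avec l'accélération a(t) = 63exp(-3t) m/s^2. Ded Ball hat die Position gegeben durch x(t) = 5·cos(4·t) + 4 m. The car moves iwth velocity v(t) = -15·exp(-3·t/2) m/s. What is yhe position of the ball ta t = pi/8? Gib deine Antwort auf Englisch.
Using x(t) = 5·cos(4·t) + 4 and substituting t = pi/8, we find x = 4.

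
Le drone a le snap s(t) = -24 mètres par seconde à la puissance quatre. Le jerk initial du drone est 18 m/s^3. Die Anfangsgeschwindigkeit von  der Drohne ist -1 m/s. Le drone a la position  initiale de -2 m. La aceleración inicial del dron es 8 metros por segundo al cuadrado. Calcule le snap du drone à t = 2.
En utilisant s(t) = -24 et en substituant t = 2, nous trouvons s = -24.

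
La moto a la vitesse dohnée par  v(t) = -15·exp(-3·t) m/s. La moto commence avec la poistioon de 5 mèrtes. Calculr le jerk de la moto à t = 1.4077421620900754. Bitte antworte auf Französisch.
Nous devons dériver notre équation de la vitesse v(t) = -15·exp(-3·t) 2 fois. La dérivée de la vitesse donne l'accélération: a(t) = 45·exp(-3·t). La dérivée de l'accélération donne le jerk: j(t) = -135·exp(-3·t). En utilisant j(t) = -135·exp(-3·t) et en substituant t = 1.4077421620900754, nous trouvons j = -1.97792495406175.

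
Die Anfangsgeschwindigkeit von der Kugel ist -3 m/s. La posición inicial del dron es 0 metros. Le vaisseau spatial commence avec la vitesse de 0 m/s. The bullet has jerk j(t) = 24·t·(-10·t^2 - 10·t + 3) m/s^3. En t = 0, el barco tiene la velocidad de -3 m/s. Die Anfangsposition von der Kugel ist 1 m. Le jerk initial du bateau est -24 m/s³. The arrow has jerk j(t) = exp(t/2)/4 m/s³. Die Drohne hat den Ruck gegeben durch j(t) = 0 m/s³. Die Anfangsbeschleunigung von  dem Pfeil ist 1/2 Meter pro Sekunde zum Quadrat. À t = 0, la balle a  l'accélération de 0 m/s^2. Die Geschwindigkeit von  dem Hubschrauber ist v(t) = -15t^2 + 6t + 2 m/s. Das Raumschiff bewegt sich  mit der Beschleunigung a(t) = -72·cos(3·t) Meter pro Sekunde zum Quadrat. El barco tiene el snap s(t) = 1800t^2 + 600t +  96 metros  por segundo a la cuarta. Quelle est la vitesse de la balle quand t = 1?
Nous devons trouver l'intégrale de notre équation du jerk j(t) = 24·t·(-10·t^2 - 10·t + 3) 2 fois. La primitive du jerk est l'accélération. En utilisant a(0) = 0, nous obtenons a(t) = t^2·(-60·t^2 - 80·t + 36). En prenant ∫a(t)dt et en appliquant v(0) = -3, nous trouvons v(t) = -12·t^5 - 20·t^4 + 12·t^3 - 3. De l'équation de la vitesse v(t) = -12·t^5 - 20·t^4 + 12·t^3 - 3, nous substituons t = 1 pour obtenir v = -23.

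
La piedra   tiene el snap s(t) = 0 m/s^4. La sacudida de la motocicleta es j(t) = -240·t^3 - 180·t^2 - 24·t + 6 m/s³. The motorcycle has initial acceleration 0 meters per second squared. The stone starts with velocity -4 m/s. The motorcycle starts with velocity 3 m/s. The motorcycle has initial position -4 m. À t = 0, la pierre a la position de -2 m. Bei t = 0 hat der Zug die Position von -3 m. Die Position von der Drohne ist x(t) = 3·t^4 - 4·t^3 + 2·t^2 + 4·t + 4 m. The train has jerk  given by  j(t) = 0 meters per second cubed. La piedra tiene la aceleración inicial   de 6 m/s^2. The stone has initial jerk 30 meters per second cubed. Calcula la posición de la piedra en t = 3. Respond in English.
We need to integrate our snap equation s(t) = 0 4 times. Finding the antiderivative of s(t) and using j(0) = 30: j(t) = 30. Taking ∫j(t)dt and applying a(0) = 6, we find a(t) = 30·t + 6. Integrating acceleration and using the initial condition v(0) = -4, we get v(t) = 15·t^2 + 6·t - 4. Finding the integral of v(t) and using x(0) = -2: x(t) = 5·t^3 + 3·t^2 - 4·t - 2. From the given position equation x(t) = 5·t^3 + 3·t^2 - 4·t - 2, we substitute t = 3 to get x = 148.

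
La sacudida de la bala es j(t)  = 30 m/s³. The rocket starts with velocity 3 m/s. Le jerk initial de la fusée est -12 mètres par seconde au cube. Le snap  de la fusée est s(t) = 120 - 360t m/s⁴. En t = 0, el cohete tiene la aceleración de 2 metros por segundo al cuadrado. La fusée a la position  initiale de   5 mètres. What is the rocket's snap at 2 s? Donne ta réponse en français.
De l'équation du snap s(t) = 120 - 360·t, nous substituons t = 2 pour obtenir s = -600.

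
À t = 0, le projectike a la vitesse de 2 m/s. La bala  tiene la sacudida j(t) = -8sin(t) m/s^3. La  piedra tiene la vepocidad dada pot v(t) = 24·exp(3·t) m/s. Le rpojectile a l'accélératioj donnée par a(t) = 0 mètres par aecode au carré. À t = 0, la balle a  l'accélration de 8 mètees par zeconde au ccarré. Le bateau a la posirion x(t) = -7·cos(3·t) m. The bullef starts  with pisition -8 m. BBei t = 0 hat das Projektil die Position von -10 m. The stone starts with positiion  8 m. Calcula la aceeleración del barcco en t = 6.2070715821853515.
Debemos derivar nuestra ecuación de la posición x(t) = -7·cos(3·t) 2 veces. Derivando la posición, obtenemos la velocidad: v(t) = 21·sin(3·t). Derivando la velocidad, obtenemos la aceleración: a(t) = 63·cos(3·t). De la ecuación de la aceleración a(t) = 63·cos(3·t), sustituimos t = 6.2070715821853515 para obtener a = 61.3647234920502.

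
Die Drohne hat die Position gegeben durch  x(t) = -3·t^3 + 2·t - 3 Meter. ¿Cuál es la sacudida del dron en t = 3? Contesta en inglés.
To solve this, we need to take 3 derivatives of our position equation x(t) = -3·t^3 + 2·t - 3. Taking d/dt of x(t), we find v(t) = 2 - 9·t^2. Taking d/dt of v(t), we find a(t) = -18·t. Differentiating acceleration, we get jerk: j(t) = -18. Using j(t) = -18 and substituting t = 3, we find j = -18.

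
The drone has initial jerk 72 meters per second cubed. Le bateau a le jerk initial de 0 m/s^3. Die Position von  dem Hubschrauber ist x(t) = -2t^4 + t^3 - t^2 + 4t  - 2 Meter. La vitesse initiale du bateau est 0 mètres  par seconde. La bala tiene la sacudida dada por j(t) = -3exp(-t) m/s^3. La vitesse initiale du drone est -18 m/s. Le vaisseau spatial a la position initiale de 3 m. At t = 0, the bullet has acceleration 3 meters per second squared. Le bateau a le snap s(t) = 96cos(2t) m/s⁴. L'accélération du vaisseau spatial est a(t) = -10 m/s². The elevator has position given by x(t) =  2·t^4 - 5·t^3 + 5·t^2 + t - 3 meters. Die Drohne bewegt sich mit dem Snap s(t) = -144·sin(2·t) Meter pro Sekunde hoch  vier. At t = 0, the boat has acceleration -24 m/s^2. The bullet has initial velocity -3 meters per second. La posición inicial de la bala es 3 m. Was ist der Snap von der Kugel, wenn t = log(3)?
Ausgehend von dem Ruck j(t) = -3·exp(-t), nehmen wir 1 Ableitung. Mit d/dt von j(t) finden wir s(t) = 3·exp(-t). Aus der Gleichung für den Snap s(t) = 3·exp(-t), setzen wir t = log(3) ein und erhalten s = 1.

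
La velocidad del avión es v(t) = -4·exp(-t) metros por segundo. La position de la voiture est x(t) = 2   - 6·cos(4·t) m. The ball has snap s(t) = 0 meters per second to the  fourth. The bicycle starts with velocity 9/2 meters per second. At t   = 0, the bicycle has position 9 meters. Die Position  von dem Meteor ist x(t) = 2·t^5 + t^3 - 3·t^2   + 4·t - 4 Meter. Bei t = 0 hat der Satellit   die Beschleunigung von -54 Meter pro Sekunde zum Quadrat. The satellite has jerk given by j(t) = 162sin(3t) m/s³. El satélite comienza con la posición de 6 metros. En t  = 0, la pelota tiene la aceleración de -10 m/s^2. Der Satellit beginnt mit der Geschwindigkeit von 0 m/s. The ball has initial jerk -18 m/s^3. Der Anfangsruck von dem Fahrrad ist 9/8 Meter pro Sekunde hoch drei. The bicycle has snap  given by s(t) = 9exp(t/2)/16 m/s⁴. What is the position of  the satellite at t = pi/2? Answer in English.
We need to integrate our jerk equation j(t) = 162·sin(3·t) 3 times. The integral of jerk is acceleration. Using a(0) = -54, we get a(t) = -54·cos(3·t). Integrating acceleration and using the initial condition v(0) = 0, we get v(t) = -18·sin(3·t). The antiderivative of velocity, with x(0) = 6, gives position: x(t) = 6·cos(3·t). We have position x(t) = 6·cos(3·t). Substituting t = pi/2: x(pi/2) = 0.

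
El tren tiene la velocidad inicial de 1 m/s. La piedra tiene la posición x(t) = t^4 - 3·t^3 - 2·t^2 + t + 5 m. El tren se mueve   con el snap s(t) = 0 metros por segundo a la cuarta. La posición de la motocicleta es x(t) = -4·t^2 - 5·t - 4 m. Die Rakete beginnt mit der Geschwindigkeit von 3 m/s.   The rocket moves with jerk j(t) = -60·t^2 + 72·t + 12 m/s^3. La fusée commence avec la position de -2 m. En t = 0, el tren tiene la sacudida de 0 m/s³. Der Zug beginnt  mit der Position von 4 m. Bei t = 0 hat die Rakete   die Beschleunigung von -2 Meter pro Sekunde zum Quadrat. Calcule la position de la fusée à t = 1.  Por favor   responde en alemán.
Um dies zu lösen, müssen wir 3 Integrale unserer Gleichung für den Ruck j(t) = -60·t^2 + 72·t + 12 finden. Die Stammfunktion von dem Ruck ist die Beschleunigung. Mit a(0) = -2 erhalten wir a(t) = -20·t^3 + 36·t^2 + 12·t - 2. Mit ∫a(t)dt und Anwendung von v(0) = 3, finden wir v(t) = -5·t^4 + 12·t^3 + 6·t^2 - 2·t + 3. Die Stammfunktion von der Geschwindigkeit, mit x(0) = -2, ergibt die Position: x(t) = -t^5 + 3·t^4 + 2·t^3 - t^2 + 3·t - 2. Aus der Gleichung für die Position x(t) = -t^5 + 3·t^4 + 2·t^3 - t^2 + 3·t - 2, setzen wir t = 1 ein und erhalten x = 4.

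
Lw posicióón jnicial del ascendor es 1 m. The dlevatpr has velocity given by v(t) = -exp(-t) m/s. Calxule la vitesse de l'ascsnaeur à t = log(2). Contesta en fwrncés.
De l'équation de la vitesse v(t) = -exp(-t), nous substituons t = log(2) pour obtenir v = -1/2.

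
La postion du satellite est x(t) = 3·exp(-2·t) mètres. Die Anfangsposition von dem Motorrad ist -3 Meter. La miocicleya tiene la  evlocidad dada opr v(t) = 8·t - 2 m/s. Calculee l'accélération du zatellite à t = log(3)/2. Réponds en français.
Nous devons dériver notre équation de la position x(t) = 3·exp(-2·t) 2 fois. En prenant d/dt de x(t), nous trouvons v(t) = -6·exp(-2·t). La dérivée de la vitesse donne l'accélération: a(t) = 12·exp(-2·t). En utilisant a(t) = 12·exp(-2·t) et en substituant t = log(3)/2, nous trouvons a = 4.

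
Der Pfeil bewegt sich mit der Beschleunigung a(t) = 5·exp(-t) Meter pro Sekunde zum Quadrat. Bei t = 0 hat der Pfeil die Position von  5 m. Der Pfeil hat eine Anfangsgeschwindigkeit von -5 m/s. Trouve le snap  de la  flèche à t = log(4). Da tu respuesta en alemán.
Ausgehend von der Beschleunigung a(t) = 5·exp(-t), nehmen wir 2 Ableitungen. Durch Ableiten von der Beschleunigung erhalten wir den Ruck: j(t) = -5·exp(-t). Durch Ableiten von dem Ruck erhalten wir den Snap: s(t) = 5·exp(-t). Aus der Gleichung für den Snap s(t) = 5·exp(-t), setzen wir t = log(4) ein und erhalten s = 5/4.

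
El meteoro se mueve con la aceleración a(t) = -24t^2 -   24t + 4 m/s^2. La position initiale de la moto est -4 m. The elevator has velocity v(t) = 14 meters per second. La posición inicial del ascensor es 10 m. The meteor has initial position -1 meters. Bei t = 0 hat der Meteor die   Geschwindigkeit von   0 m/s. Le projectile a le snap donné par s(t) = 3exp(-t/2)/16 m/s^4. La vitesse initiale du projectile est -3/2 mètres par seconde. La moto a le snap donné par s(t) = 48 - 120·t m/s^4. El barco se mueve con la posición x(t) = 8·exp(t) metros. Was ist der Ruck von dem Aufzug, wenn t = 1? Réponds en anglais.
We must differentiate our velocity equation v(t) = 14 2 times. Taking d/dt of v(t), we find a(t) = 0. Differentiating acceleration, we get jerk: j(t) = 0. We have jerk j(t) = 0. Substituting t = 1: j(1) = 0.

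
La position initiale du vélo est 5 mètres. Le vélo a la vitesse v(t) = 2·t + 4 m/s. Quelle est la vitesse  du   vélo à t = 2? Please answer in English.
From the given velocity equation v(t) = 2·t + 4, we substitute t = 2 to get v = 8.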